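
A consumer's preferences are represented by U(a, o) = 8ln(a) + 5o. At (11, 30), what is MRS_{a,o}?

MRS = 8/55

MU_a = 8/a, MU_o = 5.
MRS = 8/a ÷ 5.
At (11, 30): MRS = 8/55.
That is, one extra unit of a is worth 8/55 units of o at the margin.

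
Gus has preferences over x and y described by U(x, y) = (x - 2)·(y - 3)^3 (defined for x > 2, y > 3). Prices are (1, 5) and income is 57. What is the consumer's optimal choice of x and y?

MU_x = (y−3)^3, MU_y = 3·(x−2)·(y−3)^2.
MRS = (1/3)·(y−3)/(x−2).
Tangency: set MRS = p_x/p_y = 1/5 = 0.2.
So (1/3)·(y − 3)/(x − 2) = 0.2, i.e. (y − 3) = 0.6·(x − 2).
Rewrite the budget in excess-of-subsistence terms: 1·(x − 2) + 5·(y − 3) = 57 − 1·2 − 5·3 = 40.
Substituting, 4·(x − 2) = 40, so x − 2 = 10 and x* = 12.
Then y − 3 = 0.6·10 = 6, so y* = 9.

x* = 12, y* = 9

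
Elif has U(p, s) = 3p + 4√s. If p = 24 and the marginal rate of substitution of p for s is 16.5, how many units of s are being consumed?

MU_p = 3, MU_s = 4/(2√s).
MRS = 3 ÷ (4/(2√s)).
MRS depends only on s: 1.5·√s = 16.5 ⇒ √s = 16.5/1.5 = 11 ⇒ s = 121.

s = 121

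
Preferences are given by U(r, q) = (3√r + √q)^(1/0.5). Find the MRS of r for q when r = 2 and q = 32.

For CES with ρ = 0.5, MRS = (3/1)·√(q/r).
At (2, 32): MRS = 12.
So at (2, 32) the consumer would give up 12 units of q for one more unit of r.

MRS = 12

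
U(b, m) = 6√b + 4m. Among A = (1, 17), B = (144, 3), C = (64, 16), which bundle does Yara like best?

Evaluate utility at each bundle:
U(A) = 74.000.
U(B) = 84.000.
U(C) = 112.000.
Highest utility is C, so C ≻ B ≻ A.

Bundle C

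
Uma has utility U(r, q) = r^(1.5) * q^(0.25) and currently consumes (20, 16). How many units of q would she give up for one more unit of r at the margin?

MRS = 4.8

MU_r = 1.5·√r·q^(0.25) and MU_q = 0.25·r^(1.5)·q^(-0.75).
MRS = MU_r/MU_q = (6)·q/r.
At (20, 16): MRS = 4.8.
That is, one extra unit of r is worth 4.8 units of q at the margin.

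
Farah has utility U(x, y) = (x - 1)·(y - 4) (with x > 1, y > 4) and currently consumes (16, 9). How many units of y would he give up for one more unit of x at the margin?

MU_x = (y−4), MU_y = (x−1).
MRS = (y−4)/(x−1).
At (16, 9): MRS = 1/3.
So at (16, 9) the consumer would give up 1/3 units of y for one more unit of x.

MRS = 1/3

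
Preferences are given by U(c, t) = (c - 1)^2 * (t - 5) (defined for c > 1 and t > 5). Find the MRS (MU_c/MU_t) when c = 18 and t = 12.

MRS = 14/17

MU_c = 2·(c−1)·(t−5), MU_t = (c−1)^2.
MRS = (2/1)·(t−5)/(c−1).
At (18, 12): MRS = 14/17.
That is, one extra unit of c is worth 14/17 units of t at the margin.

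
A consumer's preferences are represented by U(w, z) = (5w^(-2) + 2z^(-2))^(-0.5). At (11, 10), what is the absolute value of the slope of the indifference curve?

MRS = 2500/1331

For CES with ρ = -2, MRS = (5/2)·(z/w)^3.
At (11, 10): MRS = 2500/1331.
The indifference curve has slope −2500/1331 at this bundle.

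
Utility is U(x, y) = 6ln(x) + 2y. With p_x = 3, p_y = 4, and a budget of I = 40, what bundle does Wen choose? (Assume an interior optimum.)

x* = 4, y* = 7

MU_x = 6/x, MU_y = 2.
MRS = 6/x ÷ 2.
Tangency: set MRS = p_x/p_y = 3/4 = 0.75.
MRS depends only on x: 3/x = 0.75 ⇒ x* = 3/0.75 = 4.
From the budget, 4·y = 40 − 3·4 = 28, so y* = 7.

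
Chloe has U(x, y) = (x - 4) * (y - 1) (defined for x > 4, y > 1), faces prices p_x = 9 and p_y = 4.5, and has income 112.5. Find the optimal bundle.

x* = 8, y* = 9

MU_x = (y−1), MU_y = (x−4).
MRS = (y−1)/(x−4).
Tangency: set MRS = p_x/p_y = 9/4.5 = 2.
So (y − 1)/(x − 4) = 2, i.e. (y − 1) = 2·(x − 4).
Rewrite the budget in excess-of-subsistence terms: 9·(x − 4) + 4.5·(y − 1) = 112.5 − 9·4 − 4.5·1 = 72.
Substituting, 18·(x − 4) = 72, so x − 4 = 4 and x* = 8.
Then y − 1 = 2·4 = 8, so y* = 9.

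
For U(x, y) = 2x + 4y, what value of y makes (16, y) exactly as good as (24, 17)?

U(24, 17) = 116.
Set U(16, y) = 116 and solve.
2·16 + 4y = 116 ⇒ 4y = 84 ⇒ y = 21.
Check: U(16, 21) = 116.

y = 21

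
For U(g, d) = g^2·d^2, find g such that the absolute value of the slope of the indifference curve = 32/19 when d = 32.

g = 19

MU_g = 2·g·d^2 and MU_d = 2·g^2·d.
MRS = MU_g/MU_d = d/g.
Substitute d = 32: MRS = 32/g. Setting 32/g = 32/19 gives g = 32/(32/19) = 19.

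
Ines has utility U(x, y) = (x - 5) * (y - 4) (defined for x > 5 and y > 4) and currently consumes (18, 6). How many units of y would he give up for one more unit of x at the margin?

MRS = 2/13

MU_x = (y−4), MU_y = (x−5).
MRS = (y−4)/(x−5).
At (18, 6): MRS = 2/13.
The indifference curve has slope −2/13 at this bundle.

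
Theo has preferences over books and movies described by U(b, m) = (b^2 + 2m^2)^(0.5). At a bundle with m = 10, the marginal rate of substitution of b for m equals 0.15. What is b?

For CES with ρ = 2, MRS = (1/2)·(m/b)^(-1).
Setting (1/2)·(10/b)^(-1) = 0.15 gives (10/b)^(-1) = 0.3, so 10/b = 10/3 and b = 3.

b = 3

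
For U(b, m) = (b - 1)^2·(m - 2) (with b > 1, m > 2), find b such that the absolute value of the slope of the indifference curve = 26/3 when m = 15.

b = 4

MU_b = 2·(b−1)·(m−2), MU_m = (b−1)^2.
MRS = (2/1)·(m−2)/(b−1).
Substitute m = 15: MRS = 26/(b − 1). Setting this equal to 26/3 gives b − 1 = 26/(26/3) = 3, so b = 4.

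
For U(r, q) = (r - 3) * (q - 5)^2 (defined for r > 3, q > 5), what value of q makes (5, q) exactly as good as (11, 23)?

U(11, 23) = 2592.
Set U(5, q) = 2592 and solve.
With r = 5: (5 − 3) = 2, so (q − 5)^2 = 2592/2 = 1296.
Taking the square root (with q > 5): q − 5 = 36, so q = 41.
Check: U(5, 41) = 2592.

q = 41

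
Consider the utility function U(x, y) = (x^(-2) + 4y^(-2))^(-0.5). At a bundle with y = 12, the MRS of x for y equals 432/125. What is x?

x = 5

For CES with ρ = -2, MRS = (1/4)·(y/x)^3.
Setting (1/4)·(12/x)^3 = 432/125 gives (12/x)^3 = 1728/125, so 12/x = 2.4 and x = 5.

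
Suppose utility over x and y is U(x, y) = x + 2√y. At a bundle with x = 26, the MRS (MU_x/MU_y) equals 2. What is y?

MU_x = 1, MU_y = 2/(2√y).
MRS = 1 ÷ (2/(2√y)).
MRS depends only on y: √y = 2 ⇒ √y = 2 ⇒ y = 4.

y = 4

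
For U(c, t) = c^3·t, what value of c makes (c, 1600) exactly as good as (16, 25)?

c = 4

U(16, 25) = 102400.
Set U(c, 1600) = 102400 and solve.
With t = 1600: c^3 = 102400/1600 = 64; taking the cube root, c = 4.
Check: U(4, 1600) = 102400.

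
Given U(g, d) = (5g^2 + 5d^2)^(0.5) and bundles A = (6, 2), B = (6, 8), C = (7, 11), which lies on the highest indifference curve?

Evaluate utility at each bundle:
U(A) = 14.142.
U(B) = 22.361.
U(C) = 29.155.
Highest utility is C, so C ≻ B ≻ A.

Bundle C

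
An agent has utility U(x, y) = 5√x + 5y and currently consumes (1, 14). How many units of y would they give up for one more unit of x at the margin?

MRS = 0.5

MU_x = 5/(2√x), MU_y = 5.
MRS = 5/(2√x) ÷ 5.
At (1, 14): MRS = 0.5.
That is, one extra unit of x is worth 0.5 units of y at the margin.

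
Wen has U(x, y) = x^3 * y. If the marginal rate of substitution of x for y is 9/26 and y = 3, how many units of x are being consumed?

x = 26

MU_x = 3·x^2·y and MU_y = x^3.
MRS = MU_x/MU_y = (3/1)·y/x.
Substitute y = 3: MRS = 9/x. Setting 9/x = 9/26 gives x = 9/(9/26) = 26.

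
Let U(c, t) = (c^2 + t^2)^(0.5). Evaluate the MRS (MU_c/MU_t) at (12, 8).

For CES with ρ = 2, MRS = (t/c)^(-1).
At (12, 8): MRS = 1.5.
So at (12, 8) the consumer would give up 1.5 units of t for one more unit of c.

MRS = 1.5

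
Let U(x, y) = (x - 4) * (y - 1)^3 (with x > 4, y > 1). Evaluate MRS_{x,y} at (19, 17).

MU_x = (y−1)^3, MU_y = 3·(x−4)·(y−1)^2.
MRS = (1/3)·(y−1)/(x−4).
At (19, 17): MRS = 16/45.
The indifference curve has slope −16/45 at this bundle.

MRS = 16/45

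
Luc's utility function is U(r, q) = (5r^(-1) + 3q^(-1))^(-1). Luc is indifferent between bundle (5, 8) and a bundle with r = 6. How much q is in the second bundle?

q = 72/13

U depends on (r, q) only through S = 5r^(-1) + 3q^(-1), so equal utility means equal S. At (5, 8): S = 1.375.
With r = 6: 5·6^(-1) = 5/6, so 3q^(-1) = 1.375 − 5/6 = 13/24, i.e. q^(-1) = 13/72.
Hence q = 1/(13/72) = 72/13.
Check: U(6, 72/13) = 0.7273.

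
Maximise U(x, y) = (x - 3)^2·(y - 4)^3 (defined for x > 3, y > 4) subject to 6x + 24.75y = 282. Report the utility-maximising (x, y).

MU_x = 2·(x−3)·(y−4)^3, MU_y = 3·(x−3)^2·(y−4)^2.
MRS = (2/3)·(y−4)/(x−3).
Tangency: set MRS = p_x/p_y = 6/24.75 = 8/33.
So (2/3)·(y − 4)/(x − 3) = 8/33, i.e. (y − 4) = (4/11)·(x − 3).
Rewrite the budget in excess-of-subsistence terms: 6·(x − 3) + 24.75·(y − 4) = 282 − 6·3 − 24.75·4 = 165.
Substituting, 15·(x − 3) = 165, so x − 3 = 11 and x* = 14.
Then y − 4 = (4/11)·11 = 4, so y* = 8.

x* = 14, y* = 8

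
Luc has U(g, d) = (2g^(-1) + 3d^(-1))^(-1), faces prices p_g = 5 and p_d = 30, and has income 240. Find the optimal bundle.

For CES with ρ = -1, MRS = (2/3)·(d/g)^2.
Tangency: set MRS = p_g/p_d = 5/30 = 1/6.
So (d/g)^2 = 0.25; taking the square root, d/g = 0.5, i.e. d = 0.5·g.
Substitute into the budget 5·g + 30·d = 240: 20·g = 240, so g* = 12 and d* = 0.5·12 = 6.

g* = 12, d* = 6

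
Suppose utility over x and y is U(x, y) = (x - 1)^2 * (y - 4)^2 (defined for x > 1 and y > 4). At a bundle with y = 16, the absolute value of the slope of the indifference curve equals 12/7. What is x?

MU_x = 2·(x−1)·(y−4)^2, MU_y = 2·(x−1)^2·(y−4).
MRS = (y−4)/(x−1).
Substitute y = 16: MRS = 12/(x − 1). Setting this equal to 12/7 gives x − 1 = 12/(12/7) = 7, so x = 8.

x = 8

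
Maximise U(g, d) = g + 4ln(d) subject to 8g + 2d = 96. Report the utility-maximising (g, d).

g* = 8, d* = 16

MU_g = 1, MU_d = 4/d.
MRS = 1 ÷ (4/d).
Tangency: set MRS = p_g/p_d = 8/2 = 4.
MRS depends only on d: 0.25·d = 4 ⇒ d* = 4/0.25 = 16.
From the budget, 8·g = 96 − 2·16 = 64, so g* = 8.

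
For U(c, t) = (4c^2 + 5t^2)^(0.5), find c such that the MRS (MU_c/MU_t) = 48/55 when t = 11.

c = 12

For CES with ρ = 2, MRS = (4/5)·(t/c)^(-1).
Setting (4/5)·(11/c)^(-1) = 48/55 gives (11/c)^(-1) = 12/11, so 11/c = 11/12 and c = 12.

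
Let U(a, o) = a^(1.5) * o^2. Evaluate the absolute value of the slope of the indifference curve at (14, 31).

MRS = 93/56

MU_a = 1.5·√a·o^2 and MU_o = 2·a^(1.5)·o.
MRS = MU_a/MU_o = (0.75)·o/a.
At (14, 31): MRS = 93/56.
That is, one extra unit of a is worth 93/56 units of o at the margin.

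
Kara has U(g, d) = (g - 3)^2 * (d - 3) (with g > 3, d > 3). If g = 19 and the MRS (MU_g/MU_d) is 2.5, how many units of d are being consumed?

d = 23

MU_g = 2·(g−3)·(d−3), MU_d = (g−3)^2.
MRS = (2/1)·(d−3)/(g−3).
Substitute g = 19: MRS = (d − 3)/8. Setting this equal to 2.5 gives d − 3 = 2.5·8 = 20, so d = 23.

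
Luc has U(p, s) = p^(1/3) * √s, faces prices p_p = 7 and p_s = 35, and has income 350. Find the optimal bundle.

p* = 20, s* = 6

MU_p = 1/3·p^(-2/3)·√s and MU_s = 0.5·p^(1/3)·s^(-0.5).
MRS = MU_p/MU_s = (2/3)·s/p.
Tangency: set MRS = p_p/p_s = 7/35 = 0.2.
So (2/3)·s/p = 0.2, i.e. s = 0.3·p.
Substitute into the budget 7·p + 35·s = 350: 17.5·p = 350, so p* = 20.
Then s* = 0.3·20 = 6.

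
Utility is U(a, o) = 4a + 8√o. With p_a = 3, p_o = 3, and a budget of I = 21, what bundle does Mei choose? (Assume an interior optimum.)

MU_a = 4, MU_o = 8/(2√o).
MRS = 4 ÷ (8/(2√o)).
Tangency: set MRS = p_a/p_o = 3/3 = 1.
MRS depends only on o: √o = 1 ⇒ √o = 1 ⇒ o* = 1.
From the budget, 3·a = 21 − 3·1 = 18, so a* = 6.

a* = 6, o* = 1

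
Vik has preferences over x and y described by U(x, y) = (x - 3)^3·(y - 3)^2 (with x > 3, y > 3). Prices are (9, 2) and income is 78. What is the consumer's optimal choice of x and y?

x* = 6, y* = 12

MU_x = 3·(x−3)^2·(y−3)^2, MU_y = 2·(x−3)^3·(y−3).
MRS = (3/2)·(y−3)/(x−3).
Tangency: set MRS = p_x/p_y = 9/2 = 4.5.
So (3/2)·(y − 3)/(x − 3) = 4.5, i.e. (y − 3) = 3·(x − 3).
Rewrite the budget in excess-of-subsistence terms: 9·(x − 3) + 2·(y − 3) = 78 − 9·3 − 2·3 = 45.
Substituting, 15·(x − 3) = 45, so x − 3 = 3 and x* = 6.
Then y − 3 = 3·3 = 9, so y* = 12.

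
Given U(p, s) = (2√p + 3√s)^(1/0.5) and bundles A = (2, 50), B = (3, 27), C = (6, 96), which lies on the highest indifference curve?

Evaluate utility at each bundle:
U(A) = 578.000.
U(B) = 363.000.
U(C) = 1176.000.
Highest utility is C, so C ≻ A ≻ B.

Bundle C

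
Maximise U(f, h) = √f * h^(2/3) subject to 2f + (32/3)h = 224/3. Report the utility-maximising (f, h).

MU_f = 0.5·f^(-0.5)·h^(2/3) and MU_h = 2/3·√f·h^(-1/3).
MRS = MU_f/MU_h = (0.75)·h/f.
Tangency: set MRS = p_f/p_h = 2/(32/3) = 3/16.
So (0.75)·h/f = 3/16, i.e. h = 0.25·f.
Substitute into the budget 2·f + (32/3)·h = 224/3: (14/3)·f = 224/3, so f* = 16.
Then h* = 0.25·16 = 4.

f* = 16, h* = 4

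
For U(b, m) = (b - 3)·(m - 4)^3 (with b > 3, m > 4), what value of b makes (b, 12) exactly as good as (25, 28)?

b = 597

U(25, 28) = 304128.
Set U(b, 12) = 304128 and solve.
With m = 12: (12 − 4)^3 = 512, so (b − 3) = 304128/512 = 594.
So b = 3 + 594 = 597.
Check: U(597, 12) = 304128.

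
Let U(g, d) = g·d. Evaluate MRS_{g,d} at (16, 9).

MRS = 9/16

MU_g = d and MU_d = g.
MRS = MU_g/MU_d = d/g.
At (16, 9): MRS = 9/16.
The indifference curve has slope −9/16 at this bundle.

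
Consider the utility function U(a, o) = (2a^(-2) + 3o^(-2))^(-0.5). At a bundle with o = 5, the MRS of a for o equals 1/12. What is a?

a = 10

For CES with ρ = -2, MRS = (2/3)·(o/a)^3.
Setting (2/3)·(5/a)^3 = 1/12 gives (5/a)^3 = 0.125, so 5/a = 0.5 and a = 10.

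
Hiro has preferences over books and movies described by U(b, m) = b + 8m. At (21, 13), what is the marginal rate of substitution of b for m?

MU_b = 1, MU_m = 8, so MRS = 1/8 = 0.125 at every bundle.
At (21, 13): MRS = 0.125.
So at (21, 13) the consumer would give up 0.125 units of m for one more unit of b.

MRS = 0.125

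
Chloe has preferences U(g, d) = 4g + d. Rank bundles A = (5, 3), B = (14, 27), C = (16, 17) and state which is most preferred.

Bundle B

Evaluate utility at each bundle:
U(A) = 23.
U(B) = 83.
U(C) = 81.
Highest utility is B, so B ≻ C ≻ A.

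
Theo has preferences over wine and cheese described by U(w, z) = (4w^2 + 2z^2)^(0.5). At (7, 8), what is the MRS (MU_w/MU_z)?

MRS = 1.75

For CES with ρ = 2, MRS = (4/2)·(z/w)^(-1).
At (7, 8): MRS = 1.75.
The indifference curve has slope −1.75 at this bundle.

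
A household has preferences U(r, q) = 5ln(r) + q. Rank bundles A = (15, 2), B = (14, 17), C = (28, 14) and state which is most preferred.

Evaluate utility at each bundle:
U(A) = 15.540.
U(B) = 30.195.
U(C) = 30.661.
Highest utility is C, so C ≻ B ≻ A.

Bundle C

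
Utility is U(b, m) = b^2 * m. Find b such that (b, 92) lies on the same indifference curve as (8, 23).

b = 4

U(8, 23) = 1472.
Set U(b, 92) = 1472 and solve.
With m = 92: b^2 = 1472/92 = 16; taking the square root, b = 4.
Check: U(4, 92) = 1472.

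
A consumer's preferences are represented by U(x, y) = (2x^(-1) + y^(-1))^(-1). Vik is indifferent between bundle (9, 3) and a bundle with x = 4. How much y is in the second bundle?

U depends on (x, y) only through S = 2x^(-1) + y^(-1), so equal utility means equal S. At (9, 3): S = 5/9.
With x = 4: 2·4^(-1) = 0.5, so y^(-1) = 5/9 − 0.5 = 1/18.
Hence y = 1/(1/18) = 18.
Check: U(4, 18) = 1.8.

y = 18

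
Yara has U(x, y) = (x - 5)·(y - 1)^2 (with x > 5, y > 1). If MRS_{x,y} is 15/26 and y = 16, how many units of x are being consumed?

MU_x = (y−1)^2, MU_y = 2·(x−5)·(y−1).
MRS = (1/2)·(y−1)/(x−5).
Substitute y = 16: MRS = 7.5/(x − 5). Setting this equal to 15/26 gives x − 5 = 7.5/(15/26) = 13, so x = 18.

x = 18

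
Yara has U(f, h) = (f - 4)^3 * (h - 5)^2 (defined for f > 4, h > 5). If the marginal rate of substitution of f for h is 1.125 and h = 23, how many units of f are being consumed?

f = 28

MU_f = 3·(f−4)^2·(h−5)^2, MU_h = 2·(f−4)^3·(h−5).
MRS = (3/2)·(h−5)/(f−4).
Substitute h = 23: MRS = 27/(f − 4). Setting this equal to 1.125 gives f − 4 = 27/1.125 = 24, so f = 28.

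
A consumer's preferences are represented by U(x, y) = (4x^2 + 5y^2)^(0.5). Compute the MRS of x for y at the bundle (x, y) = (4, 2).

For CES with ρ = 2, MRS = (4/5)·(y/x)^(-1).
At (4, 2): MRS = 1.6.
So at (4, 2) the consumer would give up 1.6 units of y for one more unit of x.

MRS = 1.6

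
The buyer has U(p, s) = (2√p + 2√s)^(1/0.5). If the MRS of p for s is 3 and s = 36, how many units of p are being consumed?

p = 4

For CES with ρ = 0.5, MRS = √(s/p).
Setting √(36/p) = 3 gives 36/p = 9 and p = 4.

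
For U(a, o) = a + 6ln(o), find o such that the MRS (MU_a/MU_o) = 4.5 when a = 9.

o = 27

MU_a = 1, MU_o = 6/o.
MRS = 1 ÷ (6/o).
MRS depends only on o: (1/6)·o = 4.5 ⇒ o = 4.5/(1/6) = 27.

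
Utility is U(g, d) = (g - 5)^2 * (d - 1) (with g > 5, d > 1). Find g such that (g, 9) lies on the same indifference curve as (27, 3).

U(27, 3) = 968.
Set U(g, 9) = 968 and solve.
With d = 9: (9 − 1) = 8, so (g − 5)^2 = 968/8 = 121.
Taking the square root (with g > 5): g − 5 = 11, so g = 16.
Check: U(16, 9) = 968.

g = 16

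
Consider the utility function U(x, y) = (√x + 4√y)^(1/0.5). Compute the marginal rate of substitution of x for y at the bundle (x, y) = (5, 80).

MRS = 1

For CES with ρ = 0.5, MRS = (1/4)·√(y/x).
At (5, 80): MRS = 1.
So at (5, 80) the consumer would give up 1 units of y for one more unit of x.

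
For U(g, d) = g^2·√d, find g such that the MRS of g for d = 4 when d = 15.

MU_g = 2·g·√d and MU_d = 0.5·g^2·d^(-0.5).
MRS = MU_g/MU_d = (4)·d/g.
Substitute d = 15: MRS = 60/g. Setting 60/g = 4 gives g = 60/4 = 15.

g = 15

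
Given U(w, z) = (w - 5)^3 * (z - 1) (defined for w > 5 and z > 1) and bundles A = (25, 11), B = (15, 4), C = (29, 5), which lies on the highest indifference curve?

Bundle A

Evaluate utility at each bundle:
U(A) = 80000.
U(B) = 3000.
U(C) = 55296.
Highest utility is A, so A ≻ C ≻ B.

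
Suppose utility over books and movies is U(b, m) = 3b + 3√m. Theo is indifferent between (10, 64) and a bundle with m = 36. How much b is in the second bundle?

b = 12

U(10, 64) = 54.
Set U(b, 36) = 54 and solve.
With m = 36: √36 = 6, so 3b = 54 − 3·6 = 36 and b = 12.
Check: U(12, 36) = 54.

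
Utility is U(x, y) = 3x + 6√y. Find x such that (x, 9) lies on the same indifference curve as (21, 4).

x = 19

U(21, 4) = 75.
Set U(x, 9) = 75 and solve.
With y = 9: √9 = 3, so 3x = 75 − 6·3 = 57 and x = 19.
Check: U(19, 9) = 75.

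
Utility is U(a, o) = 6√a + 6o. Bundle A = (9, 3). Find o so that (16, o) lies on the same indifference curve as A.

o = 2

U(9, 3) = 36.
Set U(16, o) = 36 and solve.
With a = 16: √16 = 4, so 6o = 36 − 6·4 = 12 and o = 2.
Check: U(16, 2) = 36.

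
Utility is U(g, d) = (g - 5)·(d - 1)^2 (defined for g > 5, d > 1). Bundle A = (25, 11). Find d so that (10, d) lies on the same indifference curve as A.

d = 21

U(25, 11) = 2000.
Set U(10, d) = 2000 and solve.
With g = 10: (10 − 5) = 5, so (d − 1)^2 = 2000/5 = 400.
Taking the square root (with d > 1): d − 1 = 20, so d = 21.
Check: U(10, 21) = 2000.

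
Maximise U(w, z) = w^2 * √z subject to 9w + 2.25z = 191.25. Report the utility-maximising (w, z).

w* = 17, z* = 17

MU_w = 2·w·√z and MU_z = 0.5·w^2·z^(-0.5).
MRS = MU_w/MU_z = (4)·z/w.
Tangency: set MRS = p_w/p_z = 9/2.25 = 4.
So (4)·z/w = 4, i.e. z = w.
Substitute into the budget 9·w + 2.25·z = 191.25: 11.25·w = 191.25, so w* = 17.
Then z* = 17.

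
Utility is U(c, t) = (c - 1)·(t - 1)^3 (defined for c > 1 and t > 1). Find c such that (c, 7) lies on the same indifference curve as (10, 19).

c = 244

U(10, 19) = 52488.
Set U(c, 7) = 52488 and solve.
With t = 7: (7 − 1)^3 = 216, so (c − 1) = 52488/216 = 243.
So c = 1 + 243 = 244.
Check: U(244, 7) = 52488.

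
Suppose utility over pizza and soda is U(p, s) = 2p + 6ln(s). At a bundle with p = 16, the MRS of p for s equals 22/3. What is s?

s = 22

MU_p = 2, MU_s = 6/s.
MRS = 2 ÷ (6/s).
MRS depends only on s: (1/3)·s = 22/3 ⇒ s = (22/3)/(1/3) = 22.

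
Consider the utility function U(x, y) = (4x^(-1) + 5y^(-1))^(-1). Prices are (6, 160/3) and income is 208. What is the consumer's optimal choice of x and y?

For CES with ρ = -1, MRS = (4/5)·(y/x)^2.
Tangency: set MRS = p_x/p_y = 6/(160/3) = 9/80.
So (y/x)^2 = 9/64; taking the square root, y/x = 0.375, i.e. y = 0.375·x.
Substitute into the budget 6·x + (160/3)·y = 208: 26·x = 208, so x* = 8 and y* = 0.375·8 = 3.

x* = 8, y* = 3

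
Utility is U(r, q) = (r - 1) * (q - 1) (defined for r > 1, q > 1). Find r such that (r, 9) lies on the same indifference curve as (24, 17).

U(24, 17) = 368.
Set U(r, 9) = 368 and solve.
With q = 9: (9 − 1) = 8, so (r − 1) = 368/8 = 46.
So r = 1 + 46 = 47.
Check: U(47, 9) = 368.

r = 47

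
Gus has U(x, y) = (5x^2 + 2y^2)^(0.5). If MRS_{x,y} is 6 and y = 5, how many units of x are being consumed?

x = 12

For CES with ρ = 2, MRS = (5/2)·(y/x)^(-1).
Setting (5/2)·(5/x)^(-1) = 6 gives (5/x)^(-1) = 2.4, so 5/x = 5/12 and x = 12.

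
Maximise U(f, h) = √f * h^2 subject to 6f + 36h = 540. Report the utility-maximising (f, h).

MU_f = 0.5·f^(-0.5)·h^2 and MU_h = 2·√f·h.
MRS = MU_f/MU_h = (0.25)·h/f.
Tangency: set MRS = p_f/p_h = 6/36 = 1/6.
So (0.25)·h/f = 1/6, i.e. h = (2/3)·f.
Substitute into the budget 6·f + 36·h = 540: 30·f = 540, so f* = 18.
Then h* = (2/3)·18 = 12.

f* = 18, h* = 12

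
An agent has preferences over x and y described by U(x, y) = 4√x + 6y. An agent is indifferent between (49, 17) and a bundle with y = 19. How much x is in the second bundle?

x = 16

U(49, 17) = 130.
Set U(x, 19) = 130 and solve.
With y = 19: 4√x = 130 − 6·19 = 16, so √x = 4 and x = 16.
Check: U(16, 19) = 130.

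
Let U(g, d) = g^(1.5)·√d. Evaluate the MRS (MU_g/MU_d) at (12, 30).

MU_g = 1.5·√g·√d and MU_d = 0.5·g^(1.5)·d^(-0.5).
MRS = MU_g/MU_d = (3)·d/g.
At (12, 30): MRS = 7.5.
The indifference curve has slope −7.5 at this bundle.

MRS = 7.5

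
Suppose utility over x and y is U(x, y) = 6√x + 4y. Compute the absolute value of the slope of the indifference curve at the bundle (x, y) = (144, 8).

MRS = 1/16

MU_x = 6/(2√x), MU_y = 4.
MRS = 6/(2√x) ÷ 4.
At (144, 8): MRS = 1/16.
So at (144, 8) the consumer would give up 1/16 units of y for one more unit of x.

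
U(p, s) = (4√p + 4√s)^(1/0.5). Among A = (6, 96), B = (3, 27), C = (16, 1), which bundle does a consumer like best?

Evaluate utility at each bundle:
U(A) = 2400.000.
U(B) = 768.000.
U(C) = 400.000.
Highest utility is A, so A ≻ B ≻ C.

Bundle A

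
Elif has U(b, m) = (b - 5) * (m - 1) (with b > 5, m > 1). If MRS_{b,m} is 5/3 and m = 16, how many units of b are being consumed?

b = 14

MU_b = (m−1), MU_m = (b−5).
MRS = (m−1)/(b−5).
Substitute m = 16: MRS = 15/(b − 5). Setting this equal to 5/3 gives b − 5 = 15/(5/3) = 9, so b = 14.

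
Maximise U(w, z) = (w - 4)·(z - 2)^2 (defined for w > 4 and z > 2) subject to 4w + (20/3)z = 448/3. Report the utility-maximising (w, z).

MU_w = (z−2)^2, MU_z = 2·(w−4)·(z−2).
MRS = (1/2)·(z−2)/(w−4).
Tangency: set MRS = p_w/p_z = 4/(20/3) = 0.6.
So (1/2)·(z − 2)/(w − 4) = 0.6, i.e. (z − 2) = 1.2·(w − 4).
Rewrite the budget in excess-of-subsistence terms: 4·(w − 4) + (20/3)·(z − 2) = 448/3 − 4·4 − (20/3)·2 = 120.
Substituting, 12·(w − 4) = 120, so w − 4 = 10 and w* = 14.
Then z − 2 = 1.2·10 = 12, so z* = 14.

w* = 14, z* = 14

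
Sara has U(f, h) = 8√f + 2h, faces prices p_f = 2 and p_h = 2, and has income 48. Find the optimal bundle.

MU_f = 8/(2√f), MU_h = 2.
MRS = 8/(2√f) ÷ 2.
Tangency: set MRS = p_f/p_h = 2/2 = 1.
MRS depends only on f: 2/√f = 1 ⇒ √f = 2/1 = 2 ⇒ f* = 4.
From the budget, 2·h = 48 − 2·4 = 40, so h* = 20.

f* = 4, h* = 20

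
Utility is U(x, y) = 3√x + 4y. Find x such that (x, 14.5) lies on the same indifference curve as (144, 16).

x = 196

U(144, 16) = 100.
Set U(x, 14.5) = 100 and solve.
With y = 14.5: 3√x = 100 − 4·14.5 = 42, so √x = 14 and x = 196.
Check: U(196, 14.5) = 100.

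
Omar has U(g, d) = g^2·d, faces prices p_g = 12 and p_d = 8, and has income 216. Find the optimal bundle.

MU_g = 2·g·d and MU_d = g^2.
MRS = MU_g/MU_d = (2/1)·d/g.
Tangency: set MRS = p_g/p_d = 12/8 = 1.5.
So (2/1)·d/g = 1.5, i.e. d = 0.75·g.
Substitute into the budget 12·g + 8·d = 216: 18·g = 216, so g* = 12.
Then d* = 0.75·12 = 9.

g* = 12, d* = 9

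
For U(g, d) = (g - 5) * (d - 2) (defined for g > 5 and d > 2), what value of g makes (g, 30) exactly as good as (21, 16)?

U(21, 16) = 224.
Set U(g, 30) = 224 and solve.
With d = 30: (30 − 2) = 28, so (g − 5) = 224/28 = 8.
So g = 5 + 8 = 13.
Check: U(13, 30) = 224.

g = 13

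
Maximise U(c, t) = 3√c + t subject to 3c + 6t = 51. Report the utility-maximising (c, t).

c* = 9, t* = 4

MU_c = 3/(2√c), MU_t = 1.
MRS = 3/(2√c) ÷ 1.
Tangency: set MRS = p_c/p_t = 3/6 = 0.5.
MRS depends only on c: 1.5/√c = 0.5 ⇒ √c = 1.5/0.5 = 3 ⇒ c* = 9.
From the budget, 6·t = 51 − 3·9 = 24, so t* = 4.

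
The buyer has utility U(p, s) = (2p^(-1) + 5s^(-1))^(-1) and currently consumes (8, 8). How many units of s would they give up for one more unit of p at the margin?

For CES with ρ = -1, MRS = (2/5)·(s/p)^2.
At (8, 8): MRS = 0.4.
The indifference curve has slope −0.4 at this bundle.

MRS = 0.4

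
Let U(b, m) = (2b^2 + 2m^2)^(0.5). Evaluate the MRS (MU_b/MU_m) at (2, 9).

MRS = 2/9

For CES with ρ = 2, MRS = (m/b)^(-1).
At (2, 9): MRS = 2/9.
That is, one extra unit of b is worth 2/9 units of m at the margin.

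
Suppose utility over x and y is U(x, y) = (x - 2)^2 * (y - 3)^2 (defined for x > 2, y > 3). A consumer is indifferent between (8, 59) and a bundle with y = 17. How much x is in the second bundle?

x = 26

U(8, 59) = 112896.
Set U(x, 17) = 112896 and solve.
With y = 17: (17 − 3)^2 = 196, so (x − 2)^2 = 112896/196 = 576.
Taking the square root (with x > 2): x − 2 = 24, so x = 26.
Check: U(26, 17) = 112896.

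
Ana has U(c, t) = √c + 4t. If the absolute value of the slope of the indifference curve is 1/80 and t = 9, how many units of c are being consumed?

c = 100

MU_c = 1/(2√c), MU_t = 4.
MRS = 1/(2√c) ÷ 4.
MRS depends only on c: 0.125/√c = 1/80 ⇒ √c = 0.125/(1/80) = 10 ⇒ c = 100.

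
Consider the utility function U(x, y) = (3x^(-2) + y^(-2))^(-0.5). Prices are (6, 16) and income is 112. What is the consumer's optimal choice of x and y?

x* = 8, y* = 4

For CES with ρ = -2, MRS = (3/1)·(y/x)^3.
Tangency: set MRS = p_x/p_y = 6/16 = 0.375.
So (y/x)^3 = 0.125; taking the cube root, y/x = 0.5, i.e. y = 0.5·x.
Substitute into the budget 6·x + 16·y = 112: 14·x = 112, so x* = 8 and y* = 0.5·8 = 4.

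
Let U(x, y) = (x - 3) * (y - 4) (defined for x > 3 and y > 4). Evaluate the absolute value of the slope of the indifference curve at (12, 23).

MU_x = (y−4), MU_y = (x−3).
MRS = (y−4)/(x−3).
At (12, 23): MRS = 19/9.
So at (12, 23) the consumer would give up 19/9 units of y for one more unit of x.

MRS = 19/9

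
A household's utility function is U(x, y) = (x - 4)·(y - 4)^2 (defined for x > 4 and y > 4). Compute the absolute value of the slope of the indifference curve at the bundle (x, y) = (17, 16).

MRS = 6/13

MU_x = (y−4)^2, MU_y = 2·(x−4)·(y−4).
MRS = (1/2)·(y−4)/(x−4).
At (17, 16): MRS = 6/13.
The indifference curve has slope −6/13 at this bundle.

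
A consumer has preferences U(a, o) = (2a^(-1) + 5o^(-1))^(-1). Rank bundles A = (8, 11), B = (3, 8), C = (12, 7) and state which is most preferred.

Bundle A

Evaluate utility at each bundle:
U(A) = 1.419.
U(B) = 0.774.
U(C) = 1.135.
Highest utility is A, so A ≻ C ≻ B.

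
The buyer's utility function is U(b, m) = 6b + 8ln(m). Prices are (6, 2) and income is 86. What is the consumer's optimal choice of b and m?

MU_b = 6, MU_m = 8/m.
MRS = 6 ÷ (8/m).
Tangency: set MRS = p_b/p_m = 6/2 = 3.
MRS depends only on m: 0.75·m = 3 ⇒ m* = 3/0.75 = 4.
From the budget, 6·b = 86 − 2·4 = 78, so b* = 13.

b* = 13, m* = 4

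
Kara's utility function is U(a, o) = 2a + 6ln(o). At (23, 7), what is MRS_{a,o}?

MRS = 7/3

MU_a = 2, MU_o = 6/o.
MRS = 2 ÷ (6/o).
At (23, 7): MRS = 7/3.
That is, one extra unit of a is worth 7/3 units of o at the margin.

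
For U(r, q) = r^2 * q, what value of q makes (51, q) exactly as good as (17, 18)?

q = 2

U(17, 18) = 5202.
Set U(51, q) = 5202 and solve.
With r = 51: 51^2 = 2601, so q = 5202/2601 = 2.
Check: U(51, 2) = 5202.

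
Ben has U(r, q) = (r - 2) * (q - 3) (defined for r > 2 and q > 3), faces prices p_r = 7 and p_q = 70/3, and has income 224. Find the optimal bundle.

r* = 12, q* = 6

MU_r = (q−3), MU_q = (r−2).
MRS = (q−3)/(r−2).
Tangency: set MRS = p_r/p_q = 7/(70/3) = 0.3.
So (q − 3)/(r − 2) = 0.3, i.e. (q − 3) = 0.3·(r − 2).
Rewrite the budget in excess-of-subsistence terms: 7·(r − 2) + (70/3)·(q − 3) = 224 − 7·2 − (70/3)·3 = 140.
Substituting, 14·(r − 2) = 140, so r − 2 = 10 and r* = 12.
Then q − 3 = 0.3·10 = 3, so q* = 6.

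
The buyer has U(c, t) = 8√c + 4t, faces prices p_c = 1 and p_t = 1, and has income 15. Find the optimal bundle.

MU_c = 8/(2√c), MU_t = 4.
MRS = 8/(2√c) ÷ 4.
Tangency: set MRS = p_c/p_t = 1/1 = 1.
MRS depends only on c: 1/√c = 1 ⇒ √c = 1/1 = 1 ⇒ c* = 1.
From the budget, 1·t = 15 − 1·1 = 14, so t* = 14.

c* = 1, t* = 14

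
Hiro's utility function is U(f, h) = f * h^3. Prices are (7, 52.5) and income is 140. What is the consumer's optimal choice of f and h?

f* = 5, h* = 2

MU_f = h^3 and MU_h = 3·f·h^2.
MRS = MU_f/MU_h = (1/3)·h/f.
Tangency: set MRS = p_f/p_h = 7/52.5 = 2/15.
So (1/3)·h/f = 2/15, i.e. h = 0.4·f.
Substitute into the budget 7·f + 52.5·h = 140: 28·f = 140, so f* = 5.
Then h* = 0.4·5 = 2.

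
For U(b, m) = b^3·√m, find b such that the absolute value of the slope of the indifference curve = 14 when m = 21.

b = 9

MU_b = 3·b^2·√m and MU_m = 0.5·b^3·m^(-0.5).
MRS = MU_b/MU_m = (6)·m/b.
Substitute m = 21: MRS = 126/b. Setting 126/b = 14 gives b = 126/14 = 9.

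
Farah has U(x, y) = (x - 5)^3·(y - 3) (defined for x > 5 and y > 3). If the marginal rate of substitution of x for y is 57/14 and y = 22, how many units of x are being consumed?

x = 19

MU_x = 3·(x−5)^2·(y−3), MU_y = (x−5)^3.
MRS = (3/1)·(y−3)/(x−5).
Substitute y = 22: MRS = 57/(x − 5). Setting this equal to 57/14 gives x − 5 = 57/(57/14) = 14, so x = 19.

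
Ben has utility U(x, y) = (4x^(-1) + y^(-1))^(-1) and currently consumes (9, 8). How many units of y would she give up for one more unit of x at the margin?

For CES with ρ = -1, MRS = (4/1)·(y/x)^2.
At (9, 8): MRS = 256/81.
The indifference curve has slope −256/81 at this bundle.

MRS = 256/81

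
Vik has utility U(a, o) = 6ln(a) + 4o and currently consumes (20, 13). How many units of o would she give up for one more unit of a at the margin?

MU_a = 6/a, MU_o = 4.
MRS = 6/a ÷ 4.
At (20, 13): MRS = 3/40.
So at (20, 13) the consumer would give up 3/40 units of o for one more unit of a.

MRS = 3/40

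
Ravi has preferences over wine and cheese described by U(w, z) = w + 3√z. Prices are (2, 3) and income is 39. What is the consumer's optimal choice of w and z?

w* = 18, z* = 1

MU_w = 1, MU_z = 3/(2√z).
MRS = 1 ÷ (3/(2√z)).
Tangency: set MRS = p_w/p_z = 2/3.
MRS depends only on z: (2/3)·√z = 2/3 ⇒ √z = (2/3)/(2/3) = 1 ⇒ z* = 1.
From the budget, 2·w = 39 − 3·1 = 36, so w* = 18.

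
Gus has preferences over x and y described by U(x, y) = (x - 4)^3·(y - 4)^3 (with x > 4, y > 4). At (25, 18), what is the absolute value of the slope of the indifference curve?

MU_x = 3·(x−4)^2·(y−4)^3, MU_y = 3·(x−4)^3·(y−4)^2.
MRS = (y−4)/(x−4).
At (25, 18): MRS = 2/3.
So at (25, 18) the consumer would give up 2/3 units of y for one more unit of x.

MRS = 2/3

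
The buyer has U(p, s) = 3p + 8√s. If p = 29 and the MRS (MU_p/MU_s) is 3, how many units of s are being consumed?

MU_p = 3, MU_s = 8/(2√s).
MRS = 3 ÷ (8/(2√s)).
MRS depends only on s: 0.75·√s = 3 ⇒ √s = 3/0.75 = 4 ⇒ s = 16.

s = 16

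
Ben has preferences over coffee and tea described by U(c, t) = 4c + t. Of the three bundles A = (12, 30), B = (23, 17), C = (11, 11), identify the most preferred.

Bundle B

Evaluate utility at each bundle:
U(A) = 78.
U(B) = 109.
U(C) = 55.
Highest utility is B, so B ≻ A ≻ C.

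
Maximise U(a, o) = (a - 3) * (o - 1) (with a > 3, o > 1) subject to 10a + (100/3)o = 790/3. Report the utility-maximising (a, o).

a* = 13, o* = 4

MU_a = (o−1), MU_o = (a−3).
MRS = (o−1)/(a−3).
Tangency: set MRS = p_a/p_o = 10/(100/3) = 0.3.
So (o − 1)/(a − 3) = 0.3, i.e. (o − 1) = 0.3·(a − 3).
Rewrite the budget in excess-of-subsistence terms: 10·(a − 3) + (100/3)·(o − 1) = 790/3 − 10·3 − (100/3)·1 = 200.
Substituting, 20·(a − 3) = 200, so a − 3 = 10 and a* = 13.
Then o − 1 = 0.3·10 = 3, so o* = 4.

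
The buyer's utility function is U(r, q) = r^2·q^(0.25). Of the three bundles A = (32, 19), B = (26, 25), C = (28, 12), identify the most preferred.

Bundle A

Evaluate utility at each bundle:
U(A) = 2137.905.
U(B) = 1511.582.
U(C) = 1459.188.
Highest utility is A, so A ≻ B ≻ C.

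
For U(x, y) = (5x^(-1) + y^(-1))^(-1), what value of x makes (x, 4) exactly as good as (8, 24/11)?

U depends on (x, y) only through S = 5x^(-1) + y^(-1), so equal utility means equal S. At (8, 24/11): S = 13/12.
With y = 4: 4^(-1) = 0.25, so 5x^(-1) = 13/12 − 0.25 = 5/6, i.e. x^(-1) = 1/6.
Hence x = 1/(1/6) = 6.
Check: U(6, 4) = 0.9231.

x = 6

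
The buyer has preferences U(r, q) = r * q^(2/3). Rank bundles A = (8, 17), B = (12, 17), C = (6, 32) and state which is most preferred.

Evaluate utility at each bundle:
U(A) = 52.892.
U(B) = 79.338.
U(C) = 60.476.
Highest utility is B, so B ≻ C ≻ A.

Bundle B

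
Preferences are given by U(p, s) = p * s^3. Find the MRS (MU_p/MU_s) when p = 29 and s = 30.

MU_p = s^3 and MU_s = 3·p·s^2.
MRS = MU_p/MU_s = (1/3)·s/p.
At (29, 30): MRS = 10/29.
That is, one extra unit of p is worth 10/29 units of s at the margin.

MRS = 10/29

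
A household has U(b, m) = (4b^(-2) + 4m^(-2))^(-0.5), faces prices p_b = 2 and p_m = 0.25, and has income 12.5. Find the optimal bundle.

For CES with ρ = -2, MRS = (m/b)^3.
Tangency: set MRS = p_b/p_m = 2/0.25 = 8.
So (m/b)^3 = 8; taking the cube root, m/b = 2, i.e. m = 2·b.
Substitute into the budget 2·b + 0.25·m = 12.5: 2.5·b = 12.5, so b* = 5 and m* = 2·5 = 10.

b* = 5, m* = 10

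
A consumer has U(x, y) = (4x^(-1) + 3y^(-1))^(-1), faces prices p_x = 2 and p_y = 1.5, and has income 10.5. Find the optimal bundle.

x* = 3, y* = 3

For CES with ρ = -1, MRS = (4/3)·(y/x)^2.
Tangency: set MRS = p_x/p_y = 2/1.5 = 4/3.
So (y/x)^2 = 1; taking the square root, y/x = 1, i.e. y = x.
Substitute into the budget 2·x + 1.5·y = 10.5: 3.5·x = 10.5, so x* = 3 and y* = 3.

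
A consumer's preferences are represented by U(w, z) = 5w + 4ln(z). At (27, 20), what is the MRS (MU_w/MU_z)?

MU_w = 5, MU_z = 4/z.
MRS = 5 ÷ (4/z).
At (27, 20): MRS = 25.
The indifference curve has slope −25 at this bundle.

MRS = 25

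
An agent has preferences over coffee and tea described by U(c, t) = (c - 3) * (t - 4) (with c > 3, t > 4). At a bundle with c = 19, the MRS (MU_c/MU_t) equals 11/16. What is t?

t = 15

MU_c = (t−4), MU_t = (c−3).
MRS = (t−4)/(c−3).
Substitute c = 19: MRS = (t − 4)/16. Setting this equal to 11/16 gives t − 4 = (11/16)·16 = 11, so t = 15.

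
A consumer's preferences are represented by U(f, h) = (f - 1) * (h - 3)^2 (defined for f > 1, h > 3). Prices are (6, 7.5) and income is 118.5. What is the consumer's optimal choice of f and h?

f* = 6, h* = 11

MU_f = (h−3)^2, MU_h = 2·(f−1)·(h−3).
MRS = (1/2)·(h−3)/(f−1).
Tangency: set MRS = p_f/p_h = 6/7.5 = 0.8.
So (1/2)·(h − 3)/(f − 1) = 0.8, i.e. (h − 3) = 1.6·(f − 1).
Rewrite the budget in excess-of-subsistence terms: 6·(f − 1) + 7.5·(h − 3) = 118.5 − 6·1 − 7.5·3 = 90.
Substituting, 18·(f − 1) = 90, so f − 1 = 5 and f* = 6.
Then h − 3 = 1.6·5 = 8, so h* = 11.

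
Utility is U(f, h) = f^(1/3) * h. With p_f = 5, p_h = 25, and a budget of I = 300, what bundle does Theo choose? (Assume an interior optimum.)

MU_f = 1/3·f^(-2/3)·h and MU_h = f^(1/3).
MRS = MU_f/MU_h = (1/3)·h/f.
Tangency: set MRS = p_f/p_h = 5/25 = 0.2.
So (1/3)·h/f = 0.2, i.e. h = 0.6·f.
Substitute into the budget 5·f + 25·h = 300: 20·f = 300, so f* = 15.
Then h* = 0.6·15 = 9.

f* = 15, h* = 9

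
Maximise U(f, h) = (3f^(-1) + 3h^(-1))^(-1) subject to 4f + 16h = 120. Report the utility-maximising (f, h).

For CES with ρ = -1, MRS = (h/f)^2.
Tangency: set MRS = p_f/p_h = 4/16 = 0.25.
So (h/f)^2 = 0.25; taking the square root, h/f = 0.5, i.e. h = 0.5·f.
Substitute into the budget 4·f + 16·h = 120: 12·f = 120, so f* = 10 and h* = 0.5·10 = 5.

f* = 10, h* = 5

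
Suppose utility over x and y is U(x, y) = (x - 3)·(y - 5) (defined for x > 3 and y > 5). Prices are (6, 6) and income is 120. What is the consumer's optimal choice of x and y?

MU_x = (y−5), MU_y = (x−3).
MRS = (y−5)/(x−3).
Tangency: set MRS = p_x/p_y = 6/6 = 1.
So (y − 5)/(x − 3) = 1, i.e. (y − 5) = (x − 3).
Rewrite the budget in excess-of-subsistence terms: 6·(x − 3) + 6·(y − 5) = 120 − 6·3 − 6·5 = 72.
Substituting, 12·(x − 3) = 72, so x − 3 = 6 and x* = 9.
Then y − 5 = 6, so y* = 11.

x* = 9, y* = 11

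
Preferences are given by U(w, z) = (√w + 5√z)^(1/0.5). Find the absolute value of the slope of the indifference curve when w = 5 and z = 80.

For CES with ρ = 0.5, MRS = (1/5)·√(z/w).
At (5, 80): MRS = 0.8.
So at (5, 80) the consumer would give up 0.8 units of z for one more unit of w.

MRS = 0.8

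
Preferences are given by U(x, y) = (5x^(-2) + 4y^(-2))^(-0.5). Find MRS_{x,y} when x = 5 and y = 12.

MRS = 432/25

For CES with ρ = -2, MRS = (5/4)·(y/x)^3.
At (5, 12): MRS = 432/25.
That is, one extra unit of x is worth 432/25 units of y at the margin.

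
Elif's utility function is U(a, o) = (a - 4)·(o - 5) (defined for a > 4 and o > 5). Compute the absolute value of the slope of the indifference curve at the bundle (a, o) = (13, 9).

MU_a = (o−5), MU_o = (a−4).
MRS = (o−5)/(a−4).
At (13, 9): MRS = 4/9.
The indifference curve has slope −4/9 at this bundle.

MRS = 4/9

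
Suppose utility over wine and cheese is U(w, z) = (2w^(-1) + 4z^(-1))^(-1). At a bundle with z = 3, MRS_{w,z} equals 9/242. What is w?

For CES with ρ = -1, MRS = (2/4)·(z/w)^2.
Setting (2/4)·(3/w)^2 = 9/242 gives (3/w)^2 = 9/121, so 3/w = 3/11 and w = 11.

w = 11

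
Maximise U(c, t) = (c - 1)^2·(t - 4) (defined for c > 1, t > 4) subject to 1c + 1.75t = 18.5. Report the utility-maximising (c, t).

MU_c = 2·(c−1)·(t−4), MU_t = (c−1)^2.
MRS = (2/1)·(t−4)/(c−1).
Tangency: set MRS = p_c/p_t = 1/1.75 = 4/7.
So (2/1)·(t − 4)/(c − 1) = 4/7, i.e. (t − 4) = (2/7)·(c − 1).
Rewrite the budget in excess-of-subsistence terms: 1·(c − 1) + 1.75·(t − 4) = 18.5 − 1·1 − 1.75·4 = 10.5.
Substituting, 1.5·(c − 1) = 10.5, so c − 1 = 7 and c* = 8.
Then t − 4 = (2/7)·7 = 2, so t* = 6.

c* = 8, t* = 6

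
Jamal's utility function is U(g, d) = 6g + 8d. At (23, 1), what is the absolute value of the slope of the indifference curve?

MU_g = 6, MU_d = 8, so MRS = 6/8 = 0.75 at every bundle.
At (23, 1): MRS = 0.75.
The indifference curve has slope −0.75 at this bundle.

MRS = 0.75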